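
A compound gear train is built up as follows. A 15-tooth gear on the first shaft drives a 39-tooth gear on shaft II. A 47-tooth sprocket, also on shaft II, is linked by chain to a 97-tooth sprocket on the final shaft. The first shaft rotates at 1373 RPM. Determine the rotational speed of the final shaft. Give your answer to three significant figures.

256 RPM

gear mesh 39/15 = 2.6 → 1373/2.6 = 528.08 RPM
chain 97/47 = 2.0638 → 528.08/2.0638 = 255.87 RPM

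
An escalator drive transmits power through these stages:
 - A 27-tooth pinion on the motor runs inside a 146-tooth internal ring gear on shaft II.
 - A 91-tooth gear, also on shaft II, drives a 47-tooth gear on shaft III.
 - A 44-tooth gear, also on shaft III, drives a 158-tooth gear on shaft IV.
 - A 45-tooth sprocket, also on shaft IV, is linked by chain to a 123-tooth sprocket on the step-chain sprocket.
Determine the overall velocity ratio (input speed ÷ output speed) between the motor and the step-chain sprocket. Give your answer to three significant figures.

27.4

Each stage contributes driven/driver: internal gear 146/27 = 5.4074, gear mesh 47/91 = 0.51648, gear mesh 158/44 = 3.5909, chain 123/45 = 2.7333.
Overall: 5.4074 × 0.51648 × 3.5909 × 2.7333 = 27.412.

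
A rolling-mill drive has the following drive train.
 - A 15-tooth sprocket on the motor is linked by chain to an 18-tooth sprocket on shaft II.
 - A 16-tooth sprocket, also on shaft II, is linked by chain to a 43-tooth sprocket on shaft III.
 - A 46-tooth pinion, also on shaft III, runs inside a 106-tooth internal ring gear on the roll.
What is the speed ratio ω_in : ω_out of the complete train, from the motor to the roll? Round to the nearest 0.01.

Each stage contributes driven/driver: chain 18/15 = 1.2, chain 43/16 = 2.6875, internal gear 106/46 = 2.3043.
Overall: 1.2 × 2.6875 × 2.3043 = 7.4315.

7.43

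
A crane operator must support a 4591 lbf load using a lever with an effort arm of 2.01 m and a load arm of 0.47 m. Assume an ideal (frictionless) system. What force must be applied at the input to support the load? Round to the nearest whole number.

1074 lbf

Lever MA = effort arm / load arm = 2.01/0.47 = 4.2766.
Effort = load / MA = 4591 / 4.2766 = 1073.5 lbf.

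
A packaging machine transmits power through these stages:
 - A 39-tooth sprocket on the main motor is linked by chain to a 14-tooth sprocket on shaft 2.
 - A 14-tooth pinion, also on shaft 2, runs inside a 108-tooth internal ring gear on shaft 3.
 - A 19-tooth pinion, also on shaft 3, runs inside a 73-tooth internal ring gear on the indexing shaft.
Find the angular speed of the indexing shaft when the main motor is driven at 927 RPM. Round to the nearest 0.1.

87.1 RPM

Chain: ratio = 14/39 = 0.35897, so shaft 2 turns at 927 / 0.35897 = 2582.4 RPM.
Internal gear: ratio = 108/14 = 7.7143, so shaft 3 turns at 2582.4 / 7.7143 = 334.75 RPM.
Internal gear: ratio = 73/19 = 3.8421, so the indexing shaft turns at 334.75 / 3.8421 = 87.127 RPM.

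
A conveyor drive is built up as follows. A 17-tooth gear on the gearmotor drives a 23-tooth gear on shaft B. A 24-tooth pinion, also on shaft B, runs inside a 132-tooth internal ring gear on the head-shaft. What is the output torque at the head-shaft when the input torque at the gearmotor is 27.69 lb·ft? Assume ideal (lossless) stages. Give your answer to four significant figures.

206.0 lb·ft

After the gear mesh (23/17): 27.69 × 1.3529 = 37.463 lb·ft
After the internal gear (132/24): 37.463 × 5.5 = 206.05 lb·ft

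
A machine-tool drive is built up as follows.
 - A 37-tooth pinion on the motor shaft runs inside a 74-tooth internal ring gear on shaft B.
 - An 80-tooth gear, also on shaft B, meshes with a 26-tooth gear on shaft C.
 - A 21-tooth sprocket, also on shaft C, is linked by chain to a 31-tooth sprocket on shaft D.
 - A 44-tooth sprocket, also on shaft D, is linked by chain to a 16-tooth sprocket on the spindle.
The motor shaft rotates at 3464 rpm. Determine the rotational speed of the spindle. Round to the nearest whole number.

internal gear 74/37 = 2 → 3464/2 = 1732 rpm
gear mesh 26/80 = 0.325 → 1732/0.325 = 5329.2 rpm
chain 31/21 = 1.4762 → 5329.2/1.4762 = 3610.1 rpm
chain 16/44 = 0.36364 → 3610.1/0.36364 = 9927.8 rpm

9928 rpm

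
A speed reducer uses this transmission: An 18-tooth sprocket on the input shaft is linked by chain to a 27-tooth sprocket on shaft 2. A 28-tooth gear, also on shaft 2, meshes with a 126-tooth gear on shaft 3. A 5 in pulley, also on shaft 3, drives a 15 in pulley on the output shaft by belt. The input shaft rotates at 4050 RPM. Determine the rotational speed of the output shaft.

200 RPM

Chain: ratio = 27/18 = 1.5, so shaft 2 turns at 4050 / 1.5 = 2700 RPM.
Gear mesh: ratio = 126/28 = 4.5, so shaft 3 turns at 2700 / 4.5 = 600 RPM.
Belt: ratio = 15/5 = 3, so the output shaft turns at 600 / 3 = 200 RPM.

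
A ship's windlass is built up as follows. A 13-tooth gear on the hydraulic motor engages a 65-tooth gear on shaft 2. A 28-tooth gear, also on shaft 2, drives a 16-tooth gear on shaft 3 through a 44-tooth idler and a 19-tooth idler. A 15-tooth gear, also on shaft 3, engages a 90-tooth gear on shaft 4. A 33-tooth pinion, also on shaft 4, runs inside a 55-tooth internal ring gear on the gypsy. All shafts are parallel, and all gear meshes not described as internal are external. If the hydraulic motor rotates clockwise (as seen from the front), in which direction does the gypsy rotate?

counterclockwise

the hydraulic motor → shaft 2: external mesh, 1 reversal → CCW.
shaft 2 → shaft 3: driver → idler → idler → driven is 3 external meshes, 3 reversals → CW.
shaft 3 → shaft 4: external mesh, 1 reversal → CCW.
shaft 4 → the gypsy: internal mesh, same direction → CCW.
5 reversals in total — an odd number — so the gypsy turns opposite to the hydraulic motor.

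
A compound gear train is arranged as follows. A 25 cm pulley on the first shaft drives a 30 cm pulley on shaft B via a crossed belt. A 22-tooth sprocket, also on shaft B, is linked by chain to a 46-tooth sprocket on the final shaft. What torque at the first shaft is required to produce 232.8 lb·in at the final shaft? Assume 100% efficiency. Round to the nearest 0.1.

92.8 lb·in

Overall ratio R = 1.2 × 2.0909 = 2.5091.
Input torque = output torque / R = 232.8 / 2.5091 = 92.783 lb·in.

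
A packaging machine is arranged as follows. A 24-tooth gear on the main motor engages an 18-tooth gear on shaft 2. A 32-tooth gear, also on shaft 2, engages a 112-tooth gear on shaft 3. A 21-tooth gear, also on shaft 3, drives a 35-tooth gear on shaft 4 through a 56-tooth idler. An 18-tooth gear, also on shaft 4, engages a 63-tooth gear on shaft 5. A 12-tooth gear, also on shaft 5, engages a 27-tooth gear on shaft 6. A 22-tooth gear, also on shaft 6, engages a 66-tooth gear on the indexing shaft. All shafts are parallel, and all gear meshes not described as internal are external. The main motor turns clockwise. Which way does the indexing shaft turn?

the main motor → shaft 2: external mesh, 1 reversal → CCW.
shaft 2 → shaft 3: external mesh, 1 reversal → CW.
shaft 3 → shaft 4: driver → idler → driven is 2 external meshes, 2 reversals → CW.
shaft 4 → shaft 5: external mesh, 1 reversal → CCW.
shaft 5 → shaft 6: external mesh, 1 reversal → CW.
shaft 6 → the indexing shaft: external mesh, 1 reversal → CCW.
7 reversals in total — an odd number — so the indexing shaft turns opposite to the main motor.

counterclockwise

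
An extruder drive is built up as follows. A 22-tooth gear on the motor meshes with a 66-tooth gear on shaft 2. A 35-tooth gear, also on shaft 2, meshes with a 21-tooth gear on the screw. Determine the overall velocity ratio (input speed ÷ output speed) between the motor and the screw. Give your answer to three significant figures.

Each stage contributes driven/driver: gear mesh 66/22 = 3, gear mesh 21/35 = 0.6.
Overall: 3 × 0.6 = 1.8.

1.80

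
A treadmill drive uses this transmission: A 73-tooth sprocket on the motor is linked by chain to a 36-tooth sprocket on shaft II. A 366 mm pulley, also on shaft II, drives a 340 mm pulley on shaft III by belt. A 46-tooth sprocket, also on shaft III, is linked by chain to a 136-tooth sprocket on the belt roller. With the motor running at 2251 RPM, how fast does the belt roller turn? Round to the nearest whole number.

Chain: ratio = 36/73 = 0.49315, so shaft II turns at 2251 / 0.49315 = 4564.5 RPM.
Belt: ratio = 340/366 = 0.92896, so shaft III turns at 4564.5 / 0.92896 = 4913.6 RPM.
Chain: ratio = 136/46 = 2.9565, so the belt roller turns at 4913.6 / 2.9565 = 1661.9 RPM.

1662 RPM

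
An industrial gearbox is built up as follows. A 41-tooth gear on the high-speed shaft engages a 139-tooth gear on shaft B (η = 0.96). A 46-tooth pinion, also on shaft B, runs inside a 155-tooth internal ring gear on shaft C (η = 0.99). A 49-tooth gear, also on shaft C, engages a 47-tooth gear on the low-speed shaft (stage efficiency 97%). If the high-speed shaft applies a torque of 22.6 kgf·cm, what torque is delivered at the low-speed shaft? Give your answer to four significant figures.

Gear mesh: ratio = 139/41 = 3.3902; torque at shaft B = 22.6 × 3.3902 × 0.96 = 73.555 kgf·cm.
Internal gear: ratio = 155/46 = 3.3696; torque at shaft C = 73.555 × 3.3696 × 0.99 = 245.37 kgf·cm.
Gear mesh: ratio = 47/49 = 0.95918; torque at the low-speed shaft = 245.37 × 0.95918 × 0.97 = 228.29 kgf·cm.

228.3 kgf·cm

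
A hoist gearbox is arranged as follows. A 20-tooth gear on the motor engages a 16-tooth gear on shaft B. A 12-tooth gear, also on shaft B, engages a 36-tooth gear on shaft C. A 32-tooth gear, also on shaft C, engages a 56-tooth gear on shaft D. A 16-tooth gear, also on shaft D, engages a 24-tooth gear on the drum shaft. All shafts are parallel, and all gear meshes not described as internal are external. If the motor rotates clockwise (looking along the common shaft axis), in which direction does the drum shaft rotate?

the motor → shaft B: external mesh, 1 reversal → CCW.
shaft B → shaft C: external mesh, 1 reversal → CW.
shaft C → shaft D: external mesh, 1 reversal → CCW.
shaft D → the drum shaft: external mesh, 1 reversal → CW.
4 reversals in total — an even number — so the drum shaft turns the same way as the motor.

clockwise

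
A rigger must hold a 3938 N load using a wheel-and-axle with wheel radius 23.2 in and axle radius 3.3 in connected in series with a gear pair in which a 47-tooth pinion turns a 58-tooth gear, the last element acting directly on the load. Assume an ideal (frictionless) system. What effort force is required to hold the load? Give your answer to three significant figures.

454 N

Wheel-and-axle MA = R/r = 23.2/3.3 = 7.0303.
Gear pair MA = 58/47 = 1.234.
Combined ideal MA = 7.0303 × 1.234 = 8.6757.
Effort = load / MA = 3938 / 8.6757 = 453.91 N.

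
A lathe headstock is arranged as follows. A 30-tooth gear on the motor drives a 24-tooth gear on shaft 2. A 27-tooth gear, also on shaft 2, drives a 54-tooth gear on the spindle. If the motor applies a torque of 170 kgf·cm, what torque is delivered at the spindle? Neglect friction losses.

272 kgf·cm

gear mesh 24/30 = 0.8 → τ = 170·0.8 = 136 kgf·cm
gear mesh 54/27 = 2 → τ = 136·2 = 272 kgf·cm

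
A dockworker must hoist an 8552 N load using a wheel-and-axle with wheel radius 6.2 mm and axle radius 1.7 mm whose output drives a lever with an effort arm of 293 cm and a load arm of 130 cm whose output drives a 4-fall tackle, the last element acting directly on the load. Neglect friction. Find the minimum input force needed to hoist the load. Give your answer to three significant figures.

260 N

Wheel-and-axle MA = R/r = 6.2/1.7 = 3.6471.
Lever MA = effort arm / load arm = 293/130 = 2.2538.
Block-and-tackle MA = number of supporting rope parts = 4.
Combined ideal MA = 3.6471 × 2.2538 × 4 = 32.88.
Effort = load / MA = 8552 / 32.88 = 260.1 N.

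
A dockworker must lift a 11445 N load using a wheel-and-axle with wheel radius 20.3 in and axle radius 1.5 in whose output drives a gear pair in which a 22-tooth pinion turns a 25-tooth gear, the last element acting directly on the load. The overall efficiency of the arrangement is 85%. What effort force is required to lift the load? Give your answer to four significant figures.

Wheel-and-axle MA = R/r = 20.3/1.5 = 13.533.
Gear pair MA = 25/22 = 1.1364.
Combined ideal MA = 13.533 × 1.1364 = 15.379.
Actual MA = 15.379 × 0.85 = 13.072.
Effort = load / actual MA = 11445 / 13.072 = 875.54 N.

875.5 N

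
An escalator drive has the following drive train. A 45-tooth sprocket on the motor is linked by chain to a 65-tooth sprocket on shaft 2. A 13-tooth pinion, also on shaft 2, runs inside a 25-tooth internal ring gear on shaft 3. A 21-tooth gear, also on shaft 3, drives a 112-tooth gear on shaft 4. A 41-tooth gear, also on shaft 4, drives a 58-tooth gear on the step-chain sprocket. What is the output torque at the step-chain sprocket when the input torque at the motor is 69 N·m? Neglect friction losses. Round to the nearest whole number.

Chain: ratio = 65/45 = 1.4444; torque at shaft 2 = 69 × 1.4444 = 99.667 N·m.
Internal gear: ratio = 25/13 = 1.9231; torque at shaft 3 = 99.667 × 1.9231 = 191.67 N·m.
Gear mesh: ratio = 112/21 = 5.3333; torque at shaft 4 = 191.67 × 5.3333 = 1022.2 N·m.
Gear mesh: ratio = 58/41 = 1.4146; torque at the step-chain sprocket = 1022.2 × 1.4146 = 1446.1 N·m.

1446 N·m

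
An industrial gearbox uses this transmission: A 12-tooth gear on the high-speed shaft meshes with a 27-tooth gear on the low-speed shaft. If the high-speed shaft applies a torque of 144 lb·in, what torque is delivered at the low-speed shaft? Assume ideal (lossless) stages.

324 lb·in

gear mesh 27/12 = 2.25 → τ = 144·2.25 = 324 lb·in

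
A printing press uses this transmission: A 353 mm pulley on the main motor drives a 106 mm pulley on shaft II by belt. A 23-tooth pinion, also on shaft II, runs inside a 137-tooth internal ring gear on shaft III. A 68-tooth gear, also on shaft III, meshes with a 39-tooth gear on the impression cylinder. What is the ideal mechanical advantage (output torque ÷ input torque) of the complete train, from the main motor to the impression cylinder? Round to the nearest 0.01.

1.03

Each stage contributes driven/driver: belt 106/353 = 0.30028, internal gear 137/23 = 5.9565, gear mesh 39/68 = 0.57353.
Overall: 0.30028 × 5.9565 × 0.57353 = 1.0258.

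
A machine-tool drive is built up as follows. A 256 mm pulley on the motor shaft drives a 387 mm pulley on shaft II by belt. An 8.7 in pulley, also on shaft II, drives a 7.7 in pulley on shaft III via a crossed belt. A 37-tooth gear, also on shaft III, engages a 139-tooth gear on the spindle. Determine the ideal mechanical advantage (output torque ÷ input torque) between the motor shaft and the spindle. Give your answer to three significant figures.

5.03

Each stage contributes driven/driver: belt 387/256 = 1.5117, belt 7.7/8.7 = 0.88506, gear mesh 139/37 = 3.7568.
Overall: 1.5117 × 0.88506 × 3.7568 = 5.0264.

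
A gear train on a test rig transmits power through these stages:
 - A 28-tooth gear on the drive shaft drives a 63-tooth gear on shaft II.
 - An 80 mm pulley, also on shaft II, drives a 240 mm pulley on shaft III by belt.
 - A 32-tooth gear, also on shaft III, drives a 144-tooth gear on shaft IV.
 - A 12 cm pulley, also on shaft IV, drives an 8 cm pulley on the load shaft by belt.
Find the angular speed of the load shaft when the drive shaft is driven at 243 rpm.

gear mesh 63/28 = 2.25 → 243/2.25 = 108 rpm
belt 240/80 = 3 → 108/3 = 36 rpm
gear mesh 144/32 = 4.5 → 36/4.5 = 8 rpm
belt 8/12 = 0.66667 → 8/0.66667 = 12 rpm

12 rpm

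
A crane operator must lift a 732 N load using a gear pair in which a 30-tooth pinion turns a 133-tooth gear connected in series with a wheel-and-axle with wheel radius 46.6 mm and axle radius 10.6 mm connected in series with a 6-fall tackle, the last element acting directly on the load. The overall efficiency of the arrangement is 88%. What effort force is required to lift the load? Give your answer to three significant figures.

Gear pair MA = 133/30 = 4.4333.
Wheel-and-axle MA = R/r = 46.6/10.6 = 4.3962.
Block-and-tackle MA = number of supporting rope parts = 6.
Combined ideal MA = 4.4333 × 4.3962 × 6 = 116.94.
Actual MA = 116.94 × 0.88 = 102.91.
Effort = load / actual MA = 732 / 102.91 = 7.1132 N.

7.11 N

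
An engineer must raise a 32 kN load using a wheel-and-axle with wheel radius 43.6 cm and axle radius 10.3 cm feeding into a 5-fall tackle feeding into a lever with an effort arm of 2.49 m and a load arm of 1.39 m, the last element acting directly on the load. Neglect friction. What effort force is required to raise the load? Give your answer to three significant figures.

0.844 kN

Wheel-and-axle MA = R/r = 43.6/10.3 = 4.233.
Block-and-tackle MA = number of supporting rope parts = 5.
Lever MA = effort arm / load arm = 2.49/1.39 = 1.7914.
Combined ideal MA = 4.233 × 5 × 1.7914 = 37.914.
Effort = load / MA = 32 / 37.914 = 0.84401 kN.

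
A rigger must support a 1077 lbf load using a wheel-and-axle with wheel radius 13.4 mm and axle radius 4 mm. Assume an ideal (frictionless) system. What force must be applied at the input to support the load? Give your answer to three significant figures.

321 lbf

Wheel-and-axle MA = R/r = 13.4/4 = 3.35.
Effort = load / MA = 1077 / 3.35 = 321.49 lbf.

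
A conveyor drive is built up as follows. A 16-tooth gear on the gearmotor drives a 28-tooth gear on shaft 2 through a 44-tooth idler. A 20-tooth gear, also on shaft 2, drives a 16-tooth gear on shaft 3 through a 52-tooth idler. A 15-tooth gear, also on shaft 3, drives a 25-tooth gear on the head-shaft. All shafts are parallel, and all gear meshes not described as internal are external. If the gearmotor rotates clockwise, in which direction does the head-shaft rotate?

anticlockwise

the gearmotor → shaft 2: driver → idler → driven is 2 external meshes, 2 reversals → CW.
shaft 2 → shaft 3: driver → idler → driven is 2 external meshes, 2 reversals → CW.
shaft 3 → the head-shaft: external mesh, 1 reversal → CCW.
5 reversals in total — an odd number — so the head-shaft turns opposite to the gearmotor.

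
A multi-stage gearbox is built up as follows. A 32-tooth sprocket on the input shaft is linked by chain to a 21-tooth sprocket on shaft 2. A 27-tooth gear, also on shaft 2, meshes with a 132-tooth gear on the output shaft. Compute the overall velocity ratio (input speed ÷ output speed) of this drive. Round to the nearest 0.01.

3.21

Each stage contributes driven/driver: chain 21/32 = 0.65625, gear mesh 132/27 = 4.8889.
Overall: 0.65625 × 4.8889 = 3.2083.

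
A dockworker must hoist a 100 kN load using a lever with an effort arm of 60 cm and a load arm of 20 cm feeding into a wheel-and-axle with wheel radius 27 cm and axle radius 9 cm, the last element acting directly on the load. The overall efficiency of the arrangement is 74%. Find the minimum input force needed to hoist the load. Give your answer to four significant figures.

15.02 kN

Lever MA = effort arm / load arm = 60/20 = 3.
Wheel-and-axle MA = R/r = 27/9 = 3.
Combined ideal MA = 3 × 3 = 9.
Actual MA = 9 × 0.74 = 6.66.
Effort = load / actual MA = 100 / 6.66 = 15.015 kN.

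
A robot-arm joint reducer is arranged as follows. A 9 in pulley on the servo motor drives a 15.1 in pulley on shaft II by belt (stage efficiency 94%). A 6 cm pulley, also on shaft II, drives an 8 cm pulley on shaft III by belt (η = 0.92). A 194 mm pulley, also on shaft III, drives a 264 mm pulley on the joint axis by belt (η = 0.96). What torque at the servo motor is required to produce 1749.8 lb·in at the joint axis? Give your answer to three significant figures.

Overall ratio R = 1.6778 × 1.3333 × 1.3608 = 3.0442; overall efficiency η = 0.94 × 0.92 × 0.96 = 0.8302.
Input torque = output torque / (R × η) = 1749.8 / (3.0442 × 0.8302) = 692.35 lb·in.

692 lb·in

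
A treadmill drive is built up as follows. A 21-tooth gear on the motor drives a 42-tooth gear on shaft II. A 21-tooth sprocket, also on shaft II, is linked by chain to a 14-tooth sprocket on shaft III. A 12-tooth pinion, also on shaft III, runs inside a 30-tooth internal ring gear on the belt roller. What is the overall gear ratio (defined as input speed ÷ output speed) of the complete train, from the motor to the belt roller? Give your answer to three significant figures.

Each stage contributes driven/driver: gear mesh 42/21 = 2, chain 14/21 = 0.66667, internal gear 30/12 = 2.5.
Overall: 2 × 0.66667 × 2.5 = 3.3333.

3.33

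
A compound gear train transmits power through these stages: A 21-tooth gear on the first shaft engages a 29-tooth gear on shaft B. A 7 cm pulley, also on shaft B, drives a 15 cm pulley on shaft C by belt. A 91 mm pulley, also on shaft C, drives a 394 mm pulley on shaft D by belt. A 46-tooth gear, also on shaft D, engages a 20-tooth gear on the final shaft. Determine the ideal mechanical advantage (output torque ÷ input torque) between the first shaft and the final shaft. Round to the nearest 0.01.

5.57

Each stage contributes driven/driver: gear mesh 29/21 = 1.381, belt 15/7 = 2.1429, belt 394/91 = 4.3297, gear mesh 20/46 = 0.43478.
Overall: 1.381 × 2.1429 × 4.3297 × 0.43478 = 5.5706.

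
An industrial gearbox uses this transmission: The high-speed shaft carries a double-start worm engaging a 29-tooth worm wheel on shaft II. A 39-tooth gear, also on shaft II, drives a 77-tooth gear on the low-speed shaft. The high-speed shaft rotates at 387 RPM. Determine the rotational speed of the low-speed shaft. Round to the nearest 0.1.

13.5 RPM

the high-speed shaft → shaft II (worm, 29/2): 387 ÷ 14.5 = 26.69 RPM
shaft II → the low-speed shaft (gear mesh, 77/39): 26.69 ÷ 1.9744 = 13.518 RPM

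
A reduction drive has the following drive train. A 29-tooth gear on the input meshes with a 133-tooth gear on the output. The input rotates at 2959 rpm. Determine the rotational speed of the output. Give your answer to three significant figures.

645 rpm

Gear mesh: ratio = 133/29 = 4.5862, so the output turns at 2959 / 4.5862 = 645.2 rpm.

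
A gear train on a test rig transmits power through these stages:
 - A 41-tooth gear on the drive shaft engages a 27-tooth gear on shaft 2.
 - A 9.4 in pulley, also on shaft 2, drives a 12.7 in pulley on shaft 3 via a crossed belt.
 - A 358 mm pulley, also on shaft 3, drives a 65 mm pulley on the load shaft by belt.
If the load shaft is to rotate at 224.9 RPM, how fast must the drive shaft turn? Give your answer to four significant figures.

Overall ratio R = 0.65854 × 1.3511 × 0.18156 = 0.16154.
Required input speed = output speed × R = 224.9 × 0.16154 = 36.331 RPM.

36.33 RPM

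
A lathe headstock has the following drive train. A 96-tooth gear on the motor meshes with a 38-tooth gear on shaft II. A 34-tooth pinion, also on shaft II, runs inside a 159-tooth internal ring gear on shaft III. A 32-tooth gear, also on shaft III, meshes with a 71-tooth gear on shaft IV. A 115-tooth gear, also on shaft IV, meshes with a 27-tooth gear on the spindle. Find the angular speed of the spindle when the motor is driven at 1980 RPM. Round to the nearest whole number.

2053 RPM

the motor → shaft II (gear mesh, 38/96): 1980 ÷ 0.39583 = 5002.1 RPM
shaft II → shaft III (internal gear, 159/34): 5002.1 ÷ 4.6765 = 1069.6 RPM
shaft III → shaft IV (gear mesh, 71/32): 1069.6 ÷ 2.2188 = 482.09 RPM
shaft IV → the spindle (gear mesh, 27/115): 482.09 ÷ 0.23478 = 2053.3 RPM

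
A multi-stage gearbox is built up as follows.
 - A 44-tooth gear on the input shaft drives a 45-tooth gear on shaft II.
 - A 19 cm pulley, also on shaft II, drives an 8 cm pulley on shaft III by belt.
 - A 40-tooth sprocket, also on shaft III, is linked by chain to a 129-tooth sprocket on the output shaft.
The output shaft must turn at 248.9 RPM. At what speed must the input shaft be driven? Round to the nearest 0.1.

Overall ratio R = 1.0227 × 0.42105 × 3.225 = 1.3888.
Required input speed = output speed × R = 248.9 × 1.3888 = 345.66 RPM.

345.7 RPM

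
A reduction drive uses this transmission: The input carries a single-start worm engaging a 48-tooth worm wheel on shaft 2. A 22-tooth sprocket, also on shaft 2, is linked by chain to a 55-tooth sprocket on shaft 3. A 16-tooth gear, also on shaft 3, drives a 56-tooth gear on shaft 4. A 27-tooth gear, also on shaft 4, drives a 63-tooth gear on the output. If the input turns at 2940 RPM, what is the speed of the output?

3 RPM

worm 48/1 = 48 → 2940/48 = 61.25 RPM
chain 55/22 = 2.5 → 61.25/2.5 = 24.5 RPM
gear mesh 56/16 = 3.5 → 24.5/3.5 = 7 RPM
gear mesh 63/27 = 2.3333 → 7/2.3333 = 3 RPM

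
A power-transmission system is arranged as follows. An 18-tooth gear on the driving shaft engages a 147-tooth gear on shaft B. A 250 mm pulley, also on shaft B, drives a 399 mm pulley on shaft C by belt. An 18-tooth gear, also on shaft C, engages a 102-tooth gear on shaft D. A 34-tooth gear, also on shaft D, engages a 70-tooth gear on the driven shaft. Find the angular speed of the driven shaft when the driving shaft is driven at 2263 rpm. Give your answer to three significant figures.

gear mesh 147/18 = 8.1667 → 2263/8.1667 = 277.1 rpm
belt 399/250 = 1.596 → 277.1/1.596 = 173.62 rpm
gear mesh 102/18 = 5.6667 → 173.62/5.6667 = 30.639 rpm
gear mesh 70/34 = 2.0588 → 30.639/2.0588 = 14.882 rpm

14.9 rpm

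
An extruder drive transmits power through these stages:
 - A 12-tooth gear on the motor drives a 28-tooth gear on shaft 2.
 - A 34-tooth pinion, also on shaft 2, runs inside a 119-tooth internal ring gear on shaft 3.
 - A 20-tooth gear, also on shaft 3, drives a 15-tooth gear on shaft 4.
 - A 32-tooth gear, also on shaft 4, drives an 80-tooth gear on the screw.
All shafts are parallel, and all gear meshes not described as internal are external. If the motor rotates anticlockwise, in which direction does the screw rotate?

the motor → shaft 2: external mesh, 1 reversal → CW.
shaft 2 → shaft 3: internal mesh, same direction → CW.
shaft 3 → shaft 4: external mesh, 1 reversal → CCW.
shaft 4 → the screw: external mesh, 1 reversal → CW.
3 reversals in total — an odd number — so the screw turns opposite to the motor.

clockwise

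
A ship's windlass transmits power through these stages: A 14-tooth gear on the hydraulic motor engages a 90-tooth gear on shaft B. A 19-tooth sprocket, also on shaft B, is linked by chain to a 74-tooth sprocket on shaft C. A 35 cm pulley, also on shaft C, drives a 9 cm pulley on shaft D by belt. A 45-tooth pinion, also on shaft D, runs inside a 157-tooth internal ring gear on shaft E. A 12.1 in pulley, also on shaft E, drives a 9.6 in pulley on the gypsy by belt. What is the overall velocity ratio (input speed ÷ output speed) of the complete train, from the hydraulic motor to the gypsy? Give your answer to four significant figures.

Each stage contributes driven/driver: gear mesh 90/14 = 6.4286, chain 74/19 = 3.8947, belt 9/35 = 0.25714, internal gear 157/45 = 3.4889, belt 9.6/12.1 = 0.79339.
Overall: 6.4286 × 3.8947 × 0.25714 × 3.4889 × 0.79339 = 17.821.

17.82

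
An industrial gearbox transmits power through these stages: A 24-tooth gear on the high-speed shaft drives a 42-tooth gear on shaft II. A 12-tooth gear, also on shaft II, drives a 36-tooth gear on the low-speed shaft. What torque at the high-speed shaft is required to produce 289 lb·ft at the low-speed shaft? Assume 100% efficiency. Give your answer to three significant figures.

55.0 lb·ft

Overall ratio R = 1.75 × 3 = 5.25.
Input torque = output torque / R = 289 / 5.25 = 55.048 lb·ft.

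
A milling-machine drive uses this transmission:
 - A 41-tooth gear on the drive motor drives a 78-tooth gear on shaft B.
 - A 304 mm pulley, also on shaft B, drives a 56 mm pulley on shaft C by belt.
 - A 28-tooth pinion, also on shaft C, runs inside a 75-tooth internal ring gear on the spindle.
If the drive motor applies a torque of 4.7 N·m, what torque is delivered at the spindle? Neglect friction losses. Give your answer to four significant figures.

gear mesh 78/41 = 1.9024 → τ = 4.7·1.9024 = 8.9415 N·m
belt 56/304 = 0.18421 → τ = 8.9415·0.18421 = 1.6471 N·m
internal gear 75/28 = 2.6786 → τ = 1.6471·2.6786 = 4.4119 N·m

4.412 N·m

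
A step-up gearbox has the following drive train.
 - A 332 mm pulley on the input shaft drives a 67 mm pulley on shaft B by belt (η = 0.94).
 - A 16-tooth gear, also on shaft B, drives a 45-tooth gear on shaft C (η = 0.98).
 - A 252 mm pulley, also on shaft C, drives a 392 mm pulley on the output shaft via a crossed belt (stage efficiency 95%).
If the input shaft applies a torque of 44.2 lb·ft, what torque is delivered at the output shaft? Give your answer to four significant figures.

34.15 lb·ft

Belt: ratio = 67/332 = 0.20181; torque at shaft B = 44.2 × 0.20181 × 0.94 = 8.3847 lb·ft.
Gear mesh: ratio = 45/16 = 2.8125; torque at shaft C = 8.3847 × 2.8125 × 0.98 = 23.11 lb·ft.
Belt: ratio = 392/252 = 1.5556; torque at the output shaft = 23.11 × 1.5556 × 0.95 = 34.152 lb·ft.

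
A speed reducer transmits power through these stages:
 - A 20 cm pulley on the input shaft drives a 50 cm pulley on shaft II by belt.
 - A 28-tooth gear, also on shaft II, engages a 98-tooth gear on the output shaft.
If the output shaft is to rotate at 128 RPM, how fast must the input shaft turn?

Overall ratio R = 2.5 × 3.5 = 8.75.
Required input speed = output speed × R = 128 × 8.75 = 1120 RPM.

1120 RPM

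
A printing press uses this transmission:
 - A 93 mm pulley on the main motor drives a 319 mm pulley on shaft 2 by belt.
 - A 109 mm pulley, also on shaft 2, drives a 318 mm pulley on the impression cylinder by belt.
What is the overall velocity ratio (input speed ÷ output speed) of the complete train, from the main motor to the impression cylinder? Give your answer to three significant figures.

Each stage contributes driven/driver: belt 319/93 = 3.4301, belt 318/109 = 2.9174.
Overall: 3.4301 × 2.9174 = 10.007.

10.0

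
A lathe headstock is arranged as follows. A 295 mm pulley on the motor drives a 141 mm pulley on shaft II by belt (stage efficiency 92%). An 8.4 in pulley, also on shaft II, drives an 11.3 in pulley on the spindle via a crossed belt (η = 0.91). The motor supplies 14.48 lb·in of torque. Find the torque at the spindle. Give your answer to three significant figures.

belt 141/295 = 0.47797 → τ = 14.48·0.47797·0.92 = 6.3673 lb·in
belt 11.3/8.4 = 1.3452 → τ = 6.3673·1.3452·0.91 = 7.7946 lb·in

7.79 lb·in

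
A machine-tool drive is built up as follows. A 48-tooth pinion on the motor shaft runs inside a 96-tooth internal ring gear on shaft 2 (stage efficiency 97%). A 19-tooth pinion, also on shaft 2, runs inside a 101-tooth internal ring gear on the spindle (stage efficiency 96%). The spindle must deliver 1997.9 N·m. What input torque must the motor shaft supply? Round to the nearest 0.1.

201.8 N·m

Overall ratio R = 2 × 5.3158 = 10.632; overall efficiency η = 0.97 × 0.96 = 0.9312.
Input torque = output torque / (R × η) = 1997.9 / (10.632 × 0.9312) = 201.81 N·m.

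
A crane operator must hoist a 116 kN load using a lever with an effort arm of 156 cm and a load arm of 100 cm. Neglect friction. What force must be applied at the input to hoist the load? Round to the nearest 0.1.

Lever MA = effort arm / load arm = 156/100 = 1.56.
Effort = load / MA = 116 / 1.56 = 74.359 kN.

74.4 kN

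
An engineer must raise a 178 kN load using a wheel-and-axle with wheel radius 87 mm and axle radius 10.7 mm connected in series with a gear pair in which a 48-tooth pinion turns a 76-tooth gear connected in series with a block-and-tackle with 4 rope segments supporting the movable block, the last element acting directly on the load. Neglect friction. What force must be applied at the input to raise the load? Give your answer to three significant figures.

Wheel-and-axle MA = R/r = 87/10.7 = 8.1308.
Gear pair MA = 76/48 = 1.5833.
Block-and-tackle MA = number of supporting rope parts = 4.
Combined ideal MA = 8.1308 × 1.5833 × 4 = 51.495.
Effort = load / MA = 178 / 51.495 = 3.4566 kN.

3.46 kN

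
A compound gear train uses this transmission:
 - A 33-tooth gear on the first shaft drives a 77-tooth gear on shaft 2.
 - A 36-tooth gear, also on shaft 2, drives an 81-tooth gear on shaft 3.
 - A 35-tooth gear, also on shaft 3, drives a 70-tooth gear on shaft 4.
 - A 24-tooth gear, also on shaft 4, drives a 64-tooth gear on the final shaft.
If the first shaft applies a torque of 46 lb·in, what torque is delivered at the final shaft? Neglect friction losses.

1288 lb·in

Gear mesh: ratio = 77/33 = 2.3333; torque at shaft 2 = 46 × 2.3333 = 107.33 lb·in.
Gear mesh: ratio = 81/36 = 2.25; torque at shaft 3 = 107.33 × 2.25 = 241.5 lb·in.
Gear mesh: ratio = 70/35 = 2; torque at shaft 4 = 241.5 × 2 = 483 lb·in.
Gear mesh: ratio = 64/24 = 2.6667; torque at the final shaft = 483 × 2.6667 = 1288 lb·in.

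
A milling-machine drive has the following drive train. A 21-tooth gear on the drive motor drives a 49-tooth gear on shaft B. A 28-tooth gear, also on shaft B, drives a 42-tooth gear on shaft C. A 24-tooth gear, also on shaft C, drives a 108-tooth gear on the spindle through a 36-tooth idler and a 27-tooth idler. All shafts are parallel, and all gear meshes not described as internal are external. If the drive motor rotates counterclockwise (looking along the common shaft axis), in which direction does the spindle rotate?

clockwise

the drive motor → shaft B: external mesh, 1 reversal → CW.
shaft B → shaft C: external mesh, 1 reversal → CCW.
shaft C → the spindle: driver → idler → idler → driven is 3 external meshes, 3 reversals → CW.
5 reversals in total — an odd number — so the spindle turns opposite to the drive motor.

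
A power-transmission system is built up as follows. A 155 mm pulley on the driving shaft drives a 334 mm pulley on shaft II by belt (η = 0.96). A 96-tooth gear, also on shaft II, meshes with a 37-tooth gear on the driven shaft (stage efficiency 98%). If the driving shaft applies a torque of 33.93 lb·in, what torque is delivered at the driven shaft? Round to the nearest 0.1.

After the belt (334/155): 33.93 × 2.1548 × 0.96 = 70.189 lb·in
After the gear mesh (37/96): 70.189 × 0.38542 × 0.98 = 26.511 lb·in

26.5 lb·in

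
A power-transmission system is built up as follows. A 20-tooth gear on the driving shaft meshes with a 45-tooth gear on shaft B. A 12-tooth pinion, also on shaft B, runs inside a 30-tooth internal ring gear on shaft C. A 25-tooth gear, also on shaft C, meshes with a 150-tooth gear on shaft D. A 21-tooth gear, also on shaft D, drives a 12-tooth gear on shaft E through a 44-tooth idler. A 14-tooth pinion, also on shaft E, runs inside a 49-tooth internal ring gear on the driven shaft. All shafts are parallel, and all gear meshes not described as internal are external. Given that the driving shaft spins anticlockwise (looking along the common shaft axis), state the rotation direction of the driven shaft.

the driving shaft → shaft B: external mesh, 1 reversal → CW.
shaft B → shaft C: internal mesh, same direction → CW.
shaft C → shaft D: external mesh, 1 reversal → CCW.
shaft D → shaft E: driver → idler → driven is 2 external meshes, 2 reversals → CCW.
shaft E → the driven shaft: internal mesh, same direction → CCW.
4 reversals in total — an even number — so the driven shaft turns the same way as the driving shaft.

anticlockwise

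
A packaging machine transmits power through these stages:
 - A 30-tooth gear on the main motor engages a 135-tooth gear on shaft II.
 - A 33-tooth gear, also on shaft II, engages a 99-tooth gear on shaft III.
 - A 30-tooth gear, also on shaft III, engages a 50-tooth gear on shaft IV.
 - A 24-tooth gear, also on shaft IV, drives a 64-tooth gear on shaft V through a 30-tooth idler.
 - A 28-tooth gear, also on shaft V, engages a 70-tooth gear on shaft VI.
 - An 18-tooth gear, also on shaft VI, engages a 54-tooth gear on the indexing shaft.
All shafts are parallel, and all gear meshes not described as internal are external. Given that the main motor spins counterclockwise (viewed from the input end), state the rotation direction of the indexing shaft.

the main motor → shaft II: external mesh, 1 reversal → CW.
shaft II → shaft III: external mesh, 1 reversal → CCW.
shaft III → shaft IV: external mesh, 1 reversal → CW.
shaft IV → shaft V: driver → idler → driven is 2 external meshes, 2 reversals → CW.
shaft V → shaft VI: external mesh, 1 reversal → CCW.
shaft VI → the indexing shaft: external mesh, 1 reversal → CW.
7 reversals in total — an odd number — so the indexing shaft turns opposite to the main motor.

clockwise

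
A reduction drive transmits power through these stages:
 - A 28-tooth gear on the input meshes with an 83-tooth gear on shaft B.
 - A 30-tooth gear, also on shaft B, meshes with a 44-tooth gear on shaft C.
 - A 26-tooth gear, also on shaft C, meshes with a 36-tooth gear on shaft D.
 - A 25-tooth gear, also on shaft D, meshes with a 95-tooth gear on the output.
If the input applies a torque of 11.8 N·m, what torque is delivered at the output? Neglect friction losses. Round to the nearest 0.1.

gear mesh 83/28 = 2.9643 → τ = 11.8·2.9643 = 34.979 N·m
gear mesh 44/30 = 1.4667 → τ = 34.979·1.4667 = 51.302 N·m
gear mesh 36/26 = 1.3846 → τ = 51.302·1.3846 = 71.033 N·m
gear mesh 95/25 = 3.8 → τ = 71.033·3.8 = 269.93 N·m

269.9 N·m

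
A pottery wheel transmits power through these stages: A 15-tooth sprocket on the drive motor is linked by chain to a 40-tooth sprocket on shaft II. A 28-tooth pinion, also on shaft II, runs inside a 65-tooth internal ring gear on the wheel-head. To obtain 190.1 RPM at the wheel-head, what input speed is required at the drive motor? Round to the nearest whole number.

Overall ratio R = 2.6667 × 2.3214 = 6.1905.
Required input speed = output speed × R = 190.1 × 6.1905 = 1176.8 RPM.

1177 RPM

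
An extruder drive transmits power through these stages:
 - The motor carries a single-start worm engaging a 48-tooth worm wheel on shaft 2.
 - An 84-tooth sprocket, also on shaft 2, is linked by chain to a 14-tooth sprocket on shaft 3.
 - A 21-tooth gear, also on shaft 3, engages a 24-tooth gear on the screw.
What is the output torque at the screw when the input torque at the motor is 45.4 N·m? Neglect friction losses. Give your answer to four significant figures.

415.1 N·m

worm 48/1 = 48 → τ = 45.4·48 = 2179.2 N·m
chain 14/84 = 0.16667 → τ = 2179.2·0.16667 = 363.2 N·m
gear mesh 24/21 = 1.1429 → τ = 363.2·1.1429 = 415.09 N·m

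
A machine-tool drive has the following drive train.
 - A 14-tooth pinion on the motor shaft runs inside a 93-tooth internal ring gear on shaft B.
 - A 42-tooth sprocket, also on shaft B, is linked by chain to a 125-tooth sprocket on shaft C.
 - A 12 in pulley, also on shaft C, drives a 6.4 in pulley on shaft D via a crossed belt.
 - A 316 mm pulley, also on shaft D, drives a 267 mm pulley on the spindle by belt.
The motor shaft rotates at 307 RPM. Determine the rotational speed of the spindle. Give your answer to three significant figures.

internal gear 93/14 = 6.6429 → 307/6.6429 = 46.215 RPM
chain 125/42 = 2.9762 → 46.215/2.9762 = 15.528 RPM
belt 6.4/12 = 0.53333 → 15.528/0.53333 = 29.115 RPM
belt 267/316 = 0.84494 → 29.115/0.84494 = 34.459 RPM

34.5 RPM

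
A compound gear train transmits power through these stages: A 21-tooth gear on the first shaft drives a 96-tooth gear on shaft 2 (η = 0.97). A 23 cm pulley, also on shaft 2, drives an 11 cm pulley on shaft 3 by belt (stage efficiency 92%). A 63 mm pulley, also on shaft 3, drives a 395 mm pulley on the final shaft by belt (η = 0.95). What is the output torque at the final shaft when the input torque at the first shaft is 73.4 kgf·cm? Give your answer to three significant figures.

After the gear mesh (96/21): 73.4 × 4.5714 × 0.97 = 325.48 kgf·cm
After the belt (11/23): 325.48 × 0.47826 × 0.92 = 143.21 kgf·cm
After the belt (395/63): 143.21 × 6.2698 × 0.95 = 853.01 kgf·cm

853 kgf·cm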